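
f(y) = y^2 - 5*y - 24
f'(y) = 2*y - 5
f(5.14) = -23.28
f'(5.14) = 5.28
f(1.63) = -29.49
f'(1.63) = -1.74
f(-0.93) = -18.49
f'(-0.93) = -6.86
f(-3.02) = 0.22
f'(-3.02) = -11.04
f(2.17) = -30.14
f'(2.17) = -0.66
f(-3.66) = 7.70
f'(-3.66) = -12.32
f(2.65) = -30.23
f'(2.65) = 0.30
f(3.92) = -28.23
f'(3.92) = 2.84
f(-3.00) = 0.00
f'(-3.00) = -11.00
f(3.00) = -30.00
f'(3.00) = 1.00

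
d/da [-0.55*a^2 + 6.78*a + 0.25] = 6.78 - 1.1*a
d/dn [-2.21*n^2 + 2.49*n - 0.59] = 2.49 - 4.42*n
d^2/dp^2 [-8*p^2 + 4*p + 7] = -16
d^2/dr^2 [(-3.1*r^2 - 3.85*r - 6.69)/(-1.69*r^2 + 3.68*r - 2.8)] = (-1.4210854715202e-14*r^4 + 60.55101*r^3 + 26.628654*r^2 - 358.947888*r + 245.831952)/(4.826809*r^6 - 31.531344*r^5 + 92.651208*r^4 - 154.318592*r^3 + 153.50496*r^2 - 86.5536*r + 21.952)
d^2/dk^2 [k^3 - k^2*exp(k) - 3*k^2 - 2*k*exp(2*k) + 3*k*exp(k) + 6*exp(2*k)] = -k^2*exp(k) - 8*k*exp(2*k) - k*exp(k) + 6*k + 16*exp(2*k) + 4*exp(k) - 6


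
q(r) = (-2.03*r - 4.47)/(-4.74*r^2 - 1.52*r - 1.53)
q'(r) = (-2.03*r - 4.47)*(9.48*r + 1.52)/(-4.74*r^2 - 1.52*r - 1.53)^2 - 2.03/(-4.74*r^2 - 1.52*r - 1.53)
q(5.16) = 0.11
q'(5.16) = -0.03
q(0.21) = 2.38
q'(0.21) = -3.07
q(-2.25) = -0.00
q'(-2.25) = 0.09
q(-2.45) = -0.02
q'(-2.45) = 0.06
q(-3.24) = -0.05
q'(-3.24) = 0.02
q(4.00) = 0.15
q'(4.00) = -0.05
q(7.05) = 0.08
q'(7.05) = -0.01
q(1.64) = 0.47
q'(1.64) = -0.35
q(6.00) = 0.09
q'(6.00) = -0.02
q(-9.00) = -0.04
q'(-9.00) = -0.00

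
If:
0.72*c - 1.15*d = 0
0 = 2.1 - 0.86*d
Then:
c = 3.90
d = 2.44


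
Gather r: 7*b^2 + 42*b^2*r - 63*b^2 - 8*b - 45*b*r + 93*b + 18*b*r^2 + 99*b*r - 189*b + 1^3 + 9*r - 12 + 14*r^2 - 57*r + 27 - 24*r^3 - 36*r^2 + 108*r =-56*b^2 - 104*b - 24*r^3 + r^2*(18*b - 22) + r*(42*b^2 + 54*b + 60) + 16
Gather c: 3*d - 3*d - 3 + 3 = 0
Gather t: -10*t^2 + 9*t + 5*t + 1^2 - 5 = -10*t^2 + 14*t - 4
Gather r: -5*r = -5*r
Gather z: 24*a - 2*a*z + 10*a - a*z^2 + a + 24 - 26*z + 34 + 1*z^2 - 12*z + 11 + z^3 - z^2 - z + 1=-a*z^2 + 35*a + z^3 + z*(-2*a - 39) + 70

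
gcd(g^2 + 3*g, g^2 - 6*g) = g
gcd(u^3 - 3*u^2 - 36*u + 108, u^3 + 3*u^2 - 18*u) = u^2 + 3*u - 18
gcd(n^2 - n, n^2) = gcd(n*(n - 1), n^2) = n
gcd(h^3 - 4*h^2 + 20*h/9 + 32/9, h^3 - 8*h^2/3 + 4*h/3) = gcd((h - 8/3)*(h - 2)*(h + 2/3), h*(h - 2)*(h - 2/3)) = h - 2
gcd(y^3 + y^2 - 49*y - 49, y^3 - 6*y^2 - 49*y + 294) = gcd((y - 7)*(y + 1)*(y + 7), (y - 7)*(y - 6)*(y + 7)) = y^2 - 49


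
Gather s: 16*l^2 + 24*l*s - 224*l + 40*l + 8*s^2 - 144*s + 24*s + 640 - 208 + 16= 16*l^2 - 184*l + 8*s^2 + s*(24*l - 120) + 448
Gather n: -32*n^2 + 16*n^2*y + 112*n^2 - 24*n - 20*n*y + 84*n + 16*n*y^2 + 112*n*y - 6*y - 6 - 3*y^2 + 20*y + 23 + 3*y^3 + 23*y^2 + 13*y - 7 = n^2*(16*y + 80) + n*(16*y^2 + 92*y + 60) + 3*y^3 + 20*y^2 + 27*y + 10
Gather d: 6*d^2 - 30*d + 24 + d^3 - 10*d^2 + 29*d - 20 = d^3 - 4*d^2 - d + 4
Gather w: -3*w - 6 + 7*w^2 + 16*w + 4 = 7*w^2 + 13*w - 2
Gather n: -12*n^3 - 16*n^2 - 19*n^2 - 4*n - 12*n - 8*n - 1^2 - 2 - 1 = -12*n^3 - 35*n^2 - 24*n - 4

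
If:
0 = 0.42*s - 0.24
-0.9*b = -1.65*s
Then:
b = 1.05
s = 0.57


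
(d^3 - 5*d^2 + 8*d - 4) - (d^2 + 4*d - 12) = d^3 - 6*d^2 + 4*d + 8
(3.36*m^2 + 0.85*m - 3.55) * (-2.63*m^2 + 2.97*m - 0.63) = -8.8368*m^4 + 7.7437*m^3 + 9.7442*m^2 - 11.079*m + 2.2365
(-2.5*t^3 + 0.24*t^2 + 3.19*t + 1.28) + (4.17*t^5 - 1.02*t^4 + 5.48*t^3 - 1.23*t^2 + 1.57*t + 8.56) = 4.17*t^5 - 1.02*t^4 + 2.98*t^3 - 0.99*t^2 + 4.76*t + 9.84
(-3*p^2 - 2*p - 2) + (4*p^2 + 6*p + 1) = p^2 + 4*p - 1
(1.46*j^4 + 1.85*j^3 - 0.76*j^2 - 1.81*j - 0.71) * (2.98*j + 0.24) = 4.3508*j^5 + 5.8634*j^4 - 1.8208*j^3 - 5.5762*j^2 - 2.5502*j - 0.1704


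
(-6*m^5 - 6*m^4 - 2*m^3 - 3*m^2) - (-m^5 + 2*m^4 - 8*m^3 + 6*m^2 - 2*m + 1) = -5*m^5 - 8*m^4 + 6*m^3 - 9*m^2 + 2*m - 1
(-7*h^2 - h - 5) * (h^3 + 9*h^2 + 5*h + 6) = -7*h^5 - 64*h^4 - 49*h^3 - 92*h^2 - 31*h - 30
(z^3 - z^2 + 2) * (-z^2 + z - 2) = -z^5 + 2*z^4 - 3*z^3 + 2*z - 4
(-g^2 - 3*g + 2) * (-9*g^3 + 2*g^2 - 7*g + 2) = 9*g^5 + 25*g^4 - 17*g^3 + 23*g^2 - 20*g + 4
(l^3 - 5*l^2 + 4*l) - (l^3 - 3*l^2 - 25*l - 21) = -2*l^2 + 29*l + 21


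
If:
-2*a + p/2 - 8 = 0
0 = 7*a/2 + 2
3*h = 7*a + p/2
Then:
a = -4/7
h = 20/21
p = 96/7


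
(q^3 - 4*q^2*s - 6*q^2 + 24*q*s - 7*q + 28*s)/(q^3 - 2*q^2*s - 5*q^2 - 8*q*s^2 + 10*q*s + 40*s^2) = (q^2 - 6*q - 7)/(q^2 + 2*q*s - 5*q - 10*s)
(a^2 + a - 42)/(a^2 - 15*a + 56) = (a^2 + a - 42)/(a^2 - 15*a + 56)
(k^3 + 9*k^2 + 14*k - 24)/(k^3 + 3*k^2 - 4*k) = (k + 6)/k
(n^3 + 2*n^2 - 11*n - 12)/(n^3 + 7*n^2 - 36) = (n^3 + 2*n^2 - 11*n - 12)/(n^3 + 7*n^2 - 36)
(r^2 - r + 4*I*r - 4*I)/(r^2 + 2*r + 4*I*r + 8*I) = (r - 1)/(r + 2)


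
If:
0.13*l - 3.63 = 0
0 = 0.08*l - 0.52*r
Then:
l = 27.92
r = 4.30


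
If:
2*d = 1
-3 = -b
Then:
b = 3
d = 1/2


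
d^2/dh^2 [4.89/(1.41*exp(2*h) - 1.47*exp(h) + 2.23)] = ((7.1883 - 27.5796*exp(h))*(1.41*exp(2*h) - 1.47*exp(h) + 2.23) + 4.89*(2.82*exp(h) - 1.47)*(5.64*exp(h) - 2.94)*exp(h))*exp(h)/(1.41*exp(2*h) - 1.47*exp(h) + 2.23)^3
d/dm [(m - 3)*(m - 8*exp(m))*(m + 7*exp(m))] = -m^2*exp(m) + 3*m^2 - 112*m*exp(2*m) + m*exp(m) - 6*m + 280*exp(2*m) + 3*exp(m)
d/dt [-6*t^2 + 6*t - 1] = 6 - 12*t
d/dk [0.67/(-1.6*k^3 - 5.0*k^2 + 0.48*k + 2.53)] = (3.216*k^2 + 6.7*k - 0.3216)/(1.6*k^3 + 5.0*k^2 - 0.48*k - 2.53)^2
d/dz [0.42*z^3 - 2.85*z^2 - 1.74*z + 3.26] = 1.26*z^2 - 5.7*z - 1.74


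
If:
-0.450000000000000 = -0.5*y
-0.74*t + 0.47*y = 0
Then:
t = 0.57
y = 0.90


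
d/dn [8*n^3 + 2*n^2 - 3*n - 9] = 24*n^2 + 4*n - 3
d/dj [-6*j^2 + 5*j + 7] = 5 - 12*j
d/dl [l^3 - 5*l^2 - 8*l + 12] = 3*l^2 - 10*l - 8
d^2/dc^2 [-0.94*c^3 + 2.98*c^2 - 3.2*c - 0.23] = 5.96 - 5.64*c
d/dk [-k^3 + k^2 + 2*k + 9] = -3*k^2 + 2*k + 2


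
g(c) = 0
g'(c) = 0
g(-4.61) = 0.00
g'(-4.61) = 0.00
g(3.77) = 0.00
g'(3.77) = 0.00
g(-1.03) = 0.00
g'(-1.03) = 0.00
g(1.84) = 0.00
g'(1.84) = 0.00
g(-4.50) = 0.00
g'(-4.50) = 0.00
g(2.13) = 0.00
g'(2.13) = 0.00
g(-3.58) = 0.00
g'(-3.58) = 0.00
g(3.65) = 0.00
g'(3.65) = 0.00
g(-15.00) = 0.00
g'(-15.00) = 0.00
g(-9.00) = 0.00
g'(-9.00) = 0.00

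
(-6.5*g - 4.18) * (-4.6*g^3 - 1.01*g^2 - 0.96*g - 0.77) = 29.9*g^4 + 25.793*g^3 + 10.4618*g^2 + 9.0178*g + 3.2186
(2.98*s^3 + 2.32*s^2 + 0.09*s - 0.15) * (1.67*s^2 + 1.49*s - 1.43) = 4.9766*s^5 + 8.3146*s^4 - 0.654300000000001*s^3 - 3.434*s^2 - 0.3522*s + 0.2145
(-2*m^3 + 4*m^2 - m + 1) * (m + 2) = -2*m^4 + 7*m^2 - m + 2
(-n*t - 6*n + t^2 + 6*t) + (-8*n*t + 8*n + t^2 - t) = -9*n*t + 2*n + 2*t^2 + 5*t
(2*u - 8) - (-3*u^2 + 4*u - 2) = 3*u^2 - 2*u - 6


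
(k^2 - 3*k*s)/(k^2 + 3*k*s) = (k - 3*s)/(k + 3*s)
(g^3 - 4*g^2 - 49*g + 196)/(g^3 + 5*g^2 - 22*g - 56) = (g - 7)/(g + 2)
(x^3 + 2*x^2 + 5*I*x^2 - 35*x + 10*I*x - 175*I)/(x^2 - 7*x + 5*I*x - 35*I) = (x^2 + 2*x - 35)/(x - 7)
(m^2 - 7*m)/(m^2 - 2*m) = (m - 7)/(m - 2)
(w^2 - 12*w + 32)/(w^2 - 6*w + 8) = (w - 8)/(w - 2)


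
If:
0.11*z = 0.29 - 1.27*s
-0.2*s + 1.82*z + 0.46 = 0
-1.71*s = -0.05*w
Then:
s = 0.25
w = 8.48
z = -0.23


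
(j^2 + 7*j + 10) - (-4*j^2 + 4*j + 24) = 5*j^2 + 3*j - 14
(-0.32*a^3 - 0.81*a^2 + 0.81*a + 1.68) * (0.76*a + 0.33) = -0.2432*a^4 - 0.7212*a^3 + 0.3483*a^2 + 1.5441*a + 0.5544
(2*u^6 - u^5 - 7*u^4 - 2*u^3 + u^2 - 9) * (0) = 0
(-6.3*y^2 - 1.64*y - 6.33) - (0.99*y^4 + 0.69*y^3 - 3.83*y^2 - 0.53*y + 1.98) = -0.99*y^4 - 0.69*y^3 - 2.47*y^2 - 1.11*y - 8.31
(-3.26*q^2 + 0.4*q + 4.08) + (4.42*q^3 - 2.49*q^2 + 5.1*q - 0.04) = 4.42*q^3 - 5.75*q^2 + 5.5*q + 4.04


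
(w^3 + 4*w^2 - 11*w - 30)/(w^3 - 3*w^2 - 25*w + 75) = (w + 2)/(w - 5)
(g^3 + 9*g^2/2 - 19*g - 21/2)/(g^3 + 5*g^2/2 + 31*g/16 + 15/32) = 16*(g^2 + 4*g - 21)/(16*g^2 + 32*g + 15)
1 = 1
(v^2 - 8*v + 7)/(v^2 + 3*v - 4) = (v - 7)/(v + 4)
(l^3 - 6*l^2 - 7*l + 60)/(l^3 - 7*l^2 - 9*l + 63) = (l^2 - 9*l + 20)/(l^2 - 10*l + 21)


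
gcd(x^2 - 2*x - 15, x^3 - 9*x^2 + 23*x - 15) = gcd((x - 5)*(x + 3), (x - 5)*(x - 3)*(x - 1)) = x - 5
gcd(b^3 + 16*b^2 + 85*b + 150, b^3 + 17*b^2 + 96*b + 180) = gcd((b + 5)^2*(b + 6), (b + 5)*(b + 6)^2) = b^2 + 11*b + 30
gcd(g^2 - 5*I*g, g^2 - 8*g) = g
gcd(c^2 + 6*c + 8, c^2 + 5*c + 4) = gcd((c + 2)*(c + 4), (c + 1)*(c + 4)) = c + 4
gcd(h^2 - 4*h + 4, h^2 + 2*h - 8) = h - 2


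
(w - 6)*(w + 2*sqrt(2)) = w^2 - 6*w + 2*sqrt(2)*w - 12*sqrt(2)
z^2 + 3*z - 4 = (z - 1)*(z + 4)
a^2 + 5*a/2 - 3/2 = (a - 1/2)*(a + 3)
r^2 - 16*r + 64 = (r - 8)^2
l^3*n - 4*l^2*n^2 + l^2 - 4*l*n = l*(l - 4*n)*(l*n + 1)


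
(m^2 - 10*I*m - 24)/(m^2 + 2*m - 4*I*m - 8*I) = (m - 6*I)/(m + 2)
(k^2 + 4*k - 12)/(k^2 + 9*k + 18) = (k - 2)/(k + 3)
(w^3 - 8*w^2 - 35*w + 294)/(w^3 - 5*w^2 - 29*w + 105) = (w^2 - w - 42)/(w^2 + 2*w - 15)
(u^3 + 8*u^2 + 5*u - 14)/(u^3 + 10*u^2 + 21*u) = (u^2 + u - 2)/(u*(u + 3))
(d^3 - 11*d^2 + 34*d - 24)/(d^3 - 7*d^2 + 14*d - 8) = (d - 6)/(d - 2)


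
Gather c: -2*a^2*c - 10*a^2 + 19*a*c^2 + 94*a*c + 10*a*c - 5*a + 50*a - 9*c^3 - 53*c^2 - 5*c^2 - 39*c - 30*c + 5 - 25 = -10*a^2 + 45*a - 9*c^3 + c^2*(19*a - 58) + c*(-2*a^2 + 104*a - 69) - 20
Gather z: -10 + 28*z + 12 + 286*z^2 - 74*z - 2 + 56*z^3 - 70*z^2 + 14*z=56*z^3 + 216*z^2 - 32*z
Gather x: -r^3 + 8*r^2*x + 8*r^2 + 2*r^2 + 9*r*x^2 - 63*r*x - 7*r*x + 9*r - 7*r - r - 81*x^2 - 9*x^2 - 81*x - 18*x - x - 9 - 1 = -r^3 + 10*r^2 + r + x^2*(9*r - 90) + x*(8*r^2 - 70*r - 100) - 10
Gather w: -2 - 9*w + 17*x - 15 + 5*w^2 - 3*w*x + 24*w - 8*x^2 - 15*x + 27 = 5*w^2 + w*(15 - 3*x) - 8*x^2 + 2*x + 10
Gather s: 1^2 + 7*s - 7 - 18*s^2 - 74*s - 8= -18*s^2 - 67*s - 14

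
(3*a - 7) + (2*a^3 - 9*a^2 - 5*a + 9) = 2*a^3 - 9*a^2 - 2*a + 2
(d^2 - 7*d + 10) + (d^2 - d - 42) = 2*d^2 - 8*d - 32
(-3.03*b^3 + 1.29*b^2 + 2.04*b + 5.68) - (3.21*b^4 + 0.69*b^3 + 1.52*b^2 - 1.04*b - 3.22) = -3.21*b^4 - 3.72*b^3 - 0.23*b^2 + 3.08*b + 8.9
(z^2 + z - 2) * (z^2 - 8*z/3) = z^4 - 5*z^3/3 - 14*z^2/3 + 16*z/3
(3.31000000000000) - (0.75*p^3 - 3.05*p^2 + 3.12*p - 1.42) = -0.75*p^3 + 3.05*p^2 - 3.12*p + 4.73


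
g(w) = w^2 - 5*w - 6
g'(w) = 2*w - 5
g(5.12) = -5.39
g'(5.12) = 5.24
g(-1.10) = 0.71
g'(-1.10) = -7.20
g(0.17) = -6.82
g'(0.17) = -4.66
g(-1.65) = 4.97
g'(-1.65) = -8.30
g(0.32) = -7.50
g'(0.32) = -4.36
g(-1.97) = 7.73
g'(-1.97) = -8.94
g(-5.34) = 49.22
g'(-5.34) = -15.68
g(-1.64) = 4.89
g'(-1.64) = -8.28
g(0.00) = -6.00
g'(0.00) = -5.00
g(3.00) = -12.00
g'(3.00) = 1.00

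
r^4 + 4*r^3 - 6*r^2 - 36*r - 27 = (r - 3)*(r + 1)*(r + 3)^2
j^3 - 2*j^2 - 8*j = j*(j - 4)*(j + 2)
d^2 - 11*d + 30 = (d - 6)*(d - 5)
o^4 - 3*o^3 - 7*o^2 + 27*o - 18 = (o - 3)*(o - 2)*(o - 1)*(o + 3)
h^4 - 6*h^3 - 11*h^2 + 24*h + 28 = (h - 7)*(h - 2)*(h + 1)*(h + 2)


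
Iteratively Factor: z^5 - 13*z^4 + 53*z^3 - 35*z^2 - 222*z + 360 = (z + 2)*(z^4 - 15*z^3 + 83*z^2 - 201*z + 180) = (z - 5)*(z + 2)*(z^3 - 10*z^2 + 33*z - 36) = (z - 5)*(z - 3)*(z + 2)*(z^2 - 7*z + 12) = (z - 5)*(z - 4)*(z - 3)*(z + 2)*(z - 3)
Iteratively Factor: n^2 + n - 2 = (n - 1)*(n + 2)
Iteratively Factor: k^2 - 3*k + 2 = (k - 2)*(k - 1)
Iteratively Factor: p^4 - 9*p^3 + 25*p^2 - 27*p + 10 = (p - 5)*(p^3 - 4*p^2 + 5*p - 2) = (p - 5)*(p - 1)*(p^2 - 3*p + 2) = (p - 5)*(p - 1)^2*(p - 2)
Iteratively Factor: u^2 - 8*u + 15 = (u - 5)*(u - 3)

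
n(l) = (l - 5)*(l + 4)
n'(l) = 2*l - 1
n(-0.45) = -19.35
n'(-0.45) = -1.90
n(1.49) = -19.27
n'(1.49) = 1.98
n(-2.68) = -10.14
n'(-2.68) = -6.36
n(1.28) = -19.64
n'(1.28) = 1.56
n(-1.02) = -17.94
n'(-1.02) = -3.04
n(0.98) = -20.02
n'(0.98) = 0.96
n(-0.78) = -18.61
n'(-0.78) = -2.56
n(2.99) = -14.05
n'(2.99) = 4.98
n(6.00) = 10.00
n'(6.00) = 11.00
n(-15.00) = 220.00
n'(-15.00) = -31.00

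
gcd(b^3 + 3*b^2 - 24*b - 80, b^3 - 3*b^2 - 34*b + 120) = b - 5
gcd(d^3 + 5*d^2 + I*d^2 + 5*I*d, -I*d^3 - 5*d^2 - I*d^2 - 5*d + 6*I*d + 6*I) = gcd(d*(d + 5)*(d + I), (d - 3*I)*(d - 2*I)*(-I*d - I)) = 1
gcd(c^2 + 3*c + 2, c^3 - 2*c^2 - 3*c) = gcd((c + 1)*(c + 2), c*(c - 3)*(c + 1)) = c + 1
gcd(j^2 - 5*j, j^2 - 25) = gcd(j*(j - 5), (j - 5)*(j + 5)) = j - 5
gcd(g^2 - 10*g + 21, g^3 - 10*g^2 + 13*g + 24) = g - 3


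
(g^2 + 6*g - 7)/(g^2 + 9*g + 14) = (g - 1)/(g + 2)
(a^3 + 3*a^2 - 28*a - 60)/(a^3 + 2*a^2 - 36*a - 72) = (a - 5)/(a - 6)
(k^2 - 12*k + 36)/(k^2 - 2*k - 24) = (k - 6)/(k + 4)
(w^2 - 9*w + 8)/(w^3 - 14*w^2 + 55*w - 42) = (w - 8)/(w^2 - 13*w + 42)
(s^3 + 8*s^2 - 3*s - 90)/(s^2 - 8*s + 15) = (s^2 + 11*s + 30)/(s - 5)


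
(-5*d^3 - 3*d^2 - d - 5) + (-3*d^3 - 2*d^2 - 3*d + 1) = -8*d^3 - 5*d^2 - 4*d - 4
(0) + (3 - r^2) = 3 - r^2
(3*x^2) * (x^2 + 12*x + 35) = 3*x^4 + 36*x^3 + 105*x^2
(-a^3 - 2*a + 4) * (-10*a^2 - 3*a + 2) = 10*a^5 + 3*a^4 + 18*a^3 - 34*a^2 - 16*a + 8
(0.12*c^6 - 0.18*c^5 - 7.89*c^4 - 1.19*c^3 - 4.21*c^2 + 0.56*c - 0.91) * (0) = 0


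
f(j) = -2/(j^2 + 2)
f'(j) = 4*j/(j^2 + 2)^2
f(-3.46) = -0.14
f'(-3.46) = -0.07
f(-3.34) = -0.15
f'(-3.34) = -0.08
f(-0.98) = -0.68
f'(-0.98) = -0.45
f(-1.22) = -0.57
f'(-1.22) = -0.40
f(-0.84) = -0.74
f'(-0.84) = -0.46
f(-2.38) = -0.26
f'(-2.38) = -0.16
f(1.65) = -0.42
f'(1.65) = 0.30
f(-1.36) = -0.52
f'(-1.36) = -0.37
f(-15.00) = -0.00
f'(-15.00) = 0.00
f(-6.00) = -0.05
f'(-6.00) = -0.02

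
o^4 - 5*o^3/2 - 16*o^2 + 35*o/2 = o*(o - 5)*(o - 1)*(o + 7/2)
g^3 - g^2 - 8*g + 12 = (g - 2)^2*(g + 3)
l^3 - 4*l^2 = l^2*(l - 4)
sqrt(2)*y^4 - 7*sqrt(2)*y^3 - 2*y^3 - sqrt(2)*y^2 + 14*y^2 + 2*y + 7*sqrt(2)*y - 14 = (y - 7)*(y - 1)*(y - sqrt(2))*(sqrt(2)*y + sqrt(2))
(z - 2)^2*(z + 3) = z^3 - z^2 - 8*z + 12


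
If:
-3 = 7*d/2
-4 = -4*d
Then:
No Solution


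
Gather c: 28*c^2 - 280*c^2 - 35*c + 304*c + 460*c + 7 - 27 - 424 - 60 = -252*c^2 + 729*c - 504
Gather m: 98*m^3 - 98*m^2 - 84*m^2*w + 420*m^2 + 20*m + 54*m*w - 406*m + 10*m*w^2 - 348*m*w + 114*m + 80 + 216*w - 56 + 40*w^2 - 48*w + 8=98*m^3 + m^2*(322 - 84*w) + m*(10*w^2 - 294*w - 272) + 40*w^2 + 168*w + 32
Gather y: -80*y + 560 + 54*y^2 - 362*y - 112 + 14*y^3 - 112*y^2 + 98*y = 14*y^3 - 58*y^2 - 344*y + 448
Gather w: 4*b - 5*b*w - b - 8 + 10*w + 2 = 3*b + w*(10 - 5*b) - 6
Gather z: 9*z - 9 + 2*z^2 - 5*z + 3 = 2*z^2 + 4*z - 6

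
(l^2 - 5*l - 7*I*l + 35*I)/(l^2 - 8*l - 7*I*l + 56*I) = (l - 5)/(l - 8)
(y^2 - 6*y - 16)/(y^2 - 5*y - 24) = (y + 2)/(y + 3)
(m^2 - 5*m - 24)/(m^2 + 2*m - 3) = (m - 8)/(m - 1)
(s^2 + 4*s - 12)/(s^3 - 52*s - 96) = (s - 2)/(s^2 - 6*s - 16)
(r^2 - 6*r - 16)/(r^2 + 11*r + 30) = (r^2 - 6*r - 16)/(r^2 + 11*r + 30)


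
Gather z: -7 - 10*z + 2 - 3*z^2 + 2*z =-3*z^2 - 8*z - 5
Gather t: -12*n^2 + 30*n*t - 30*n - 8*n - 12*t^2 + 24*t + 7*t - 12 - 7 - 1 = -12*n^2 - 38*n - 12*t^2 + t*(30*n + 31) - 20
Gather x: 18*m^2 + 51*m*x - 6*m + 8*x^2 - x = 18*m^2 - 6*m + 8*x^2 + x*(51*m - 1)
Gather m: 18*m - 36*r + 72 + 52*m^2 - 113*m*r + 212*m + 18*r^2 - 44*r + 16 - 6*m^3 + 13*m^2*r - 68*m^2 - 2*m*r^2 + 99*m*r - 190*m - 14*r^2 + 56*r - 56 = -6*m^3 + m^2*(13*r - 16) + m*(-2*r^2 - 14*r + 40) + 4*r^2 - 24*r + 32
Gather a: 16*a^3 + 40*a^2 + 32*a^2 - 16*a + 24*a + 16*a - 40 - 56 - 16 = 16*a^3 + 72*a^2 + 24*a - 112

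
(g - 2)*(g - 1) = g^2 - 3*g + 2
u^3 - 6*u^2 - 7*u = u*(u - 7)*(u + 1)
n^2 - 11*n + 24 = (n - 8)*(n - 3)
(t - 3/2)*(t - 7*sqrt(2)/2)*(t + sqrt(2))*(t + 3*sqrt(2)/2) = t^4 - 3*t^3/2 - sqrt(2)*t^3 - 29*t^2/2 + 3*sqrt(2)*t^2/2 - 21*sqrt(2)*t/2 + 87*t/4 + 63*sqrt(2)/4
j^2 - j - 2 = (j - 2)*(j + 1)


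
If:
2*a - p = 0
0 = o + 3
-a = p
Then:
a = 0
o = -3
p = 0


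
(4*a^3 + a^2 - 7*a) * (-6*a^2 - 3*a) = -24*a^5 - 18*a^4 + 39*a^3 + 21*a^2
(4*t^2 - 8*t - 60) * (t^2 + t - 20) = 4*t^4 - 4*t^3 - 148*t^2 + 100*t + 1200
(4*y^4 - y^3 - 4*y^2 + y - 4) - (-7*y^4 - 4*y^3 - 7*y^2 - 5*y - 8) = 11*y^4 + 3*y^3 + 3*y^2 + 6*y + 4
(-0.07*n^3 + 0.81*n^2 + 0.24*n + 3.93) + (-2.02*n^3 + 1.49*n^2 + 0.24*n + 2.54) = -2.09*n^3 + 2.3*n^2 + 0.48*n + 6.47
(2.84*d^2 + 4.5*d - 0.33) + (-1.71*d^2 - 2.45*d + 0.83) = 1.13*d^2 + 2.05*d + 0.5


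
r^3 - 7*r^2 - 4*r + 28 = (r - 7)*(r - 2)*(r + 2)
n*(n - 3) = n^2 - 3*n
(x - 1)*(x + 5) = x^2 + 4*x - 5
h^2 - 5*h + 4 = (h - 4)*(h - 1)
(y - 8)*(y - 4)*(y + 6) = y^3 - 6*y^2 - 40*y + 192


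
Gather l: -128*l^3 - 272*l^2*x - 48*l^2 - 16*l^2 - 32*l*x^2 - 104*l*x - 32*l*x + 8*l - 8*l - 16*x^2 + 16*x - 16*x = -128*l^3 + l^2*(-272*x - 64) + l*(-32*x^2 - 136*x) - 16*x^2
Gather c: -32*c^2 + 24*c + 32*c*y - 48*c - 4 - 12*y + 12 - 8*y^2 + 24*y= -32*c^2 + c*(32*y - 24) - 8*y^2 + 12*y + 8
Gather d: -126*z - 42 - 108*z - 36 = -234*z - 78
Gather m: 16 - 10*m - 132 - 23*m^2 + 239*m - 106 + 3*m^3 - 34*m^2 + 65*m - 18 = 3*m^3 - 57*m^2 + 294*m - 240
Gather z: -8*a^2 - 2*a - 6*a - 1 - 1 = -8*a^2 - 8*a - 2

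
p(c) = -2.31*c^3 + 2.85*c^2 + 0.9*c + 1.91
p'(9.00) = -509.13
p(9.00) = -1443.13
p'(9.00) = -509.13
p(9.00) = -1443.13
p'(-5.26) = -220.82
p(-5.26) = 412.21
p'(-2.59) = -60.35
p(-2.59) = 58.83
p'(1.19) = -2.13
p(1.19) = 3.12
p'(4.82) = -132.63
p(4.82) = -186.21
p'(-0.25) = -0.96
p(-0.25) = 1.90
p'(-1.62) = -26.52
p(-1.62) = 17.75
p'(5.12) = -151.58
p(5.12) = -228.81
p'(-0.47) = -3.31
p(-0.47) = 2.36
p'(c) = -6.93*c^2 + 5.7*c + 0.9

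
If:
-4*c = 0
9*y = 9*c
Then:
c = 0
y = 0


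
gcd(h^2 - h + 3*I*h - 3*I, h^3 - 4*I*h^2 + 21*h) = h + 3*I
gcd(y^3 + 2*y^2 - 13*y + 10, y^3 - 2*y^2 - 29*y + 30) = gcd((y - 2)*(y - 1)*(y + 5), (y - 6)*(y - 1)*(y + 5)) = y^2 + 4*y - 5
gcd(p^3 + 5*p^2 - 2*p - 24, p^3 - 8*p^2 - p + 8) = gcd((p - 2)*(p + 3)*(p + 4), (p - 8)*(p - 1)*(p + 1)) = 1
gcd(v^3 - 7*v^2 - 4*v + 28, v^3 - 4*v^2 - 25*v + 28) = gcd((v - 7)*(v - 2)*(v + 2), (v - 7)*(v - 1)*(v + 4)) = v - 7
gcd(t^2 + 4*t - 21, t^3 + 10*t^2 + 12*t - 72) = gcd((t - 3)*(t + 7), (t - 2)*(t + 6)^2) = 1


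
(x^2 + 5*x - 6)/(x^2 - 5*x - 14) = (-x^2 - 5*x + 6)/(-x^2 + 5*x + 14)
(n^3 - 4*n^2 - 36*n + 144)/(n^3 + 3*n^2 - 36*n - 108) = (n - 4)/(n + 3)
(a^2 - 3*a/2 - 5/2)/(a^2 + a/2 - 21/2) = (2*a^2 - 3*a - 5)/(2*a^2 + a - 21)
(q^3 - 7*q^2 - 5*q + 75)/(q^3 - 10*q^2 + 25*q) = (q + 3)/q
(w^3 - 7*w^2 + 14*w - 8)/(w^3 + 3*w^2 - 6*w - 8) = (w^2 - 5*w + 4)/(w^2 + 5*w + 4)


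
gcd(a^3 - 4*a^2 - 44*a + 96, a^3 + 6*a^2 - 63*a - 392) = a - 8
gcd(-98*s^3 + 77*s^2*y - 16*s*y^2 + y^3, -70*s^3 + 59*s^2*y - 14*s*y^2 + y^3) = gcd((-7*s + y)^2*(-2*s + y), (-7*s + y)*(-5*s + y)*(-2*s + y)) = 14*s^2 - 9*s*y + y^2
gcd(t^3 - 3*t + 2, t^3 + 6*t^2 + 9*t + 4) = 1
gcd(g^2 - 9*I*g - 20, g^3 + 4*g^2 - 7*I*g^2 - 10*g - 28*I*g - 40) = g - 5*I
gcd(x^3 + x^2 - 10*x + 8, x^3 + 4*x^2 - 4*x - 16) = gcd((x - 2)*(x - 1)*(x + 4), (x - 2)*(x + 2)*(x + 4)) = x^2 + 2*x - 8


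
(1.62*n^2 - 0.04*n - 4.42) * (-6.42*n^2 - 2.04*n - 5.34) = -10.4004*n^4 - 3.048*n^3 + 19.8072*n^2 + 9.2304*n + 23.6028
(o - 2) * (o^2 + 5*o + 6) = o^3 + 3*o^2 - 4*o - 12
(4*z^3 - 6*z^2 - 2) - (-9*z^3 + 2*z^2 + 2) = 13*z^3 - 8*z^2 - 4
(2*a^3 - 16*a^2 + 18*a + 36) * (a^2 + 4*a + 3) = 2*a^5 - 8*a^4 - 40*a^3 + 60*a^2 + 198*a + 108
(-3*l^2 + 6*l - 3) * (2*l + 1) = -6*l^3 + 9*l^2 - 3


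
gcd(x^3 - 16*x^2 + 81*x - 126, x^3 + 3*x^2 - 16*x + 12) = 1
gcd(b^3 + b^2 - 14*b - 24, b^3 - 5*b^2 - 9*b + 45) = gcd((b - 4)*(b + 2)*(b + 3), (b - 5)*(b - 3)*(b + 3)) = b + 3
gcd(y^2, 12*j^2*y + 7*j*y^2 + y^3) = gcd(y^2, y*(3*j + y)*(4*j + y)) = y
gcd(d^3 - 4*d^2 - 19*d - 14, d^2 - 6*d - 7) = d^2 - 6*d - 7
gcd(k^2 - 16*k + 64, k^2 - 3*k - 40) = k - 8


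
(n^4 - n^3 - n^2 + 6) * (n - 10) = n^5 - 11*n^4 + 9*n^3 + 10*n^2 + 6*n - 60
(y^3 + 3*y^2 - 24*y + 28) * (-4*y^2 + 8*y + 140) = -4*y^5 - 4*y^4 + 260*y^3 + 116*y^2 - 3136*y + 3920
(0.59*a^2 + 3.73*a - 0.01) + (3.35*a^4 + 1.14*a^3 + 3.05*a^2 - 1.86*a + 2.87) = 3.35*a^4 + 1.14*a^3 + 3.64*a^2 + 1.87*a + 2.86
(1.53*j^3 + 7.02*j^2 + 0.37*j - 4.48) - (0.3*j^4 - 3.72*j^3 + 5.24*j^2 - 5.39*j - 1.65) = -0.3*j^4 + 5.25*j^3 + 1.78*j^2 + 5.76*j - 2.83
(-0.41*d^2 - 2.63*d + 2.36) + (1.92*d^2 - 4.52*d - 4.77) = 1.51*d^2 - 7.15*d - 2.41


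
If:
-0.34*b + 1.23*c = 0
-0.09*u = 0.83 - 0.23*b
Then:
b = 0.391304347826087*u + 3.60869565217391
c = 0.108165429480382*u + 0.997525627430187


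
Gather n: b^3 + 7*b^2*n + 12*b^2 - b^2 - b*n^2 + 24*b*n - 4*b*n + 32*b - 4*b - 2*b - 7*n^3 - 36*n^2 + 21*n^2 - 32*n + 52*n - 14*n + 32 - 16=b^3 + 11*b^2 + 26*b - 7*n^3 + n^2*(-b - 15) + n*(7*b^2 + 20*b + 6) + 16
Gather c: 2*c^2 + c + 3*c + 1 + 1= 2*c^2 + 4*c + 2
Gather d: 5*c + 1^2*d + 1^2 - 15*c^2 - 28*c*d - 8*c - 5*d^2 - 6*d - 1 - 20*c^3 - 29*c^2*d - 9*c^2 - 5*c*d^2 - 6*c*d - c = -20*c^3 - 24*c^2 - 4*c + d^2*(-5*c - 5) + d*(-29*c^2 - 34*c - 5)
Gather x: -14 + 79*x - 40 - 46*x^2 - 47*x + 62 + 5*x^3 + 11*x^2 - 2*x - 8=5*x^3 - 35*x^2 + 30*x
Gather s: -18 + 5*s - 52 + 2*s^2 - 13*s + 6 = 2*s^2 - 8*s - 64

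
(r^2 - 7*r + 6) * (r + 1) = r^3 - 6*r^2 - r + 6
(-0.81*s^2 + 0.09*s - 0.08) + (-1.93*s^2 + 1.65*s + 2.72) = -2.74*s^2 + 1.74*s + 2.64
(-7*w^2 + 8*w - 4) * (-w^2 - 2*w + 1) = 7*w^4 + 6*w^3 - 19*w^2 + 16*w - 4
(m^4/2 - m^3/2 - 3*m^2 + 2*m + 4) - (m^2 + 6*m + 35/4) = m^4/2 - m^3/2 - 4*m^2 - 4*m - 19/4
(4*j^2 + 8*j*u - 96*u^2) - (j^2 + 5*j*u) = 3*j^2 + 3*j*u - 96*u^2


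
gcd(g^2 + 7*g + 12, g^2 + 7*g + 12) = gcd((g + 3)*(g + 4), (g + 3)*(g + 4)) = g^2 + 7*g + 12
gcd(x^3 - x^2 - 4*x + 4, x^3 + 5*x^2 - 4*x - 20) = x^2 - 4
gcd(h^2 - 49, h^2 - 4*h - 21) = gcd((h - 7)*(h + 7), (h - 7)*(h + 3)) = h - 7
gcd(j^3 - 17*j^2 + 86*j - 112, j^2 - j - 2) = j - 2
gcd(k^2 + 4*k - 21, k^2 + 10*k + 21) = k + 7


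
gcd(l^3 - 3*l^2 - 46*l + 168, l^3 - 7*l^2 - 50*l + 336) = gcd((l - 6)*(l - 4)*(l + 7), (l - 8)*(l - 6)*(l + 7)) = l^2 + l - 42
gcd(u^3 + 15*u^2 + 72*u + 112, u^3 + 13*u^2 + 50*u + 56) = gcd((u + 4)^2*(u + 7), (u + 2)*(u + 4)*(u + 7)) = u^2 + 11*u + 28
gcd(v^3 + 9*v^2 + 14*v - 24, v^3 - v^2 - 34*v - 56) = v + 4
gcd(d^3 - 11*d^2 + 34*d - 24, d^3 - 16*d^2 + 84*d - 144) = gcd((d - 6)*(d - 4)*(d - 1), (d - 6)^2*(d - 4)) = d^2 - 10*d + 24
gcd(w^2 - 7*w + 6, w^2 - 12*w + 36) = w - 6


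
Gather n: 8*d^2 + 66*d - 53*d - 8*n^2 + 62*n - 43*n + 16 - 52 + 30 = 8*d^2 + 13*d - 8*n^2 + 19*n - 6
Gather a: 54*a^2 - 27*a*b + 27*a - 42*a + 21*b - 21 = 54*a^2 + a*(-27*b - 15) + 21*b - 21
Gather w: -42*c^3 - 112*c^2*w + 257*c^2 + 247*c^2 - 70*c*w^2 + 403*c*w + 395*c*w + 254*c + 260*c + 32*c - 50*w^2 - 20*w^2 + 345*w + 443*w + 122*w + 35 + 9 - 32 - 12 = -42*c^3 + 504*c^2 + 546*c + w^2*(-70*c - 70) + w*(-112*c^2 + 798*c + 910)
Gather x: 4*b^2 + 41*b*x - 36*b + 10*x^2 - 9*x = 4*b^2 - 36*b + 10*x^2 + x*(41*b - 9)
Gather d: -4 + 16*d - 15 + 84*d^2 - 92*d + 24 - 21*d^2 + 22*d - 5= 63*d^2 - 54*d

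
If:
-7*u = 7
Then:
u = -1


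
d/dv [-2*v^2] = -4*v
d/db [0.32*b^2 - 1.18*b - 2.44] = 0.64*b - 1.18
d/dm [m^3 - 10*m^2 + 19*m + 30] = 3*m^2 - 20*m + 19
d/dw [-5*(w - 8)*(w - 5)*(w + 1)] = -15*w^2 + 120*w - 135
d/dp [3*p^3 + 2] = 9*p^2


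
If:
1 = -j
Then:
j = -1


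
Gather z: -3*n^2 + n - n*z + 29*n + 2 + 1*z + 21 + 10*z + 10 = -3*n^2 + 30*n + z*(11 - n) + 33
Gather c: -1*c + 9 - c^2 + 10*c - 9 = -c^2 + 9*c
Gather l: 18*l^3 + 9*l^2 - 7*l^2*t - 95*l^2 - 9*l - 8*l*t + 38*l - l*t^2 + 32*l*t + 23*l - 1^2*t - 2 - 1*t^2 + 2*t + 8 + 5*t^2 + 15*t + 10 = 18*l^3 + l^2*(-7*t - 86) + l*(-t^2 + 24*t + 52) + 4*t^2 + 16*t + 16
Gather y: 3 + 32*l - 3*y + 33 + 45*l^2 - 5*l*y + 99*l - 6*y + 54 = 45*l^2 + 131*l + y*(-5*l - 9) + 90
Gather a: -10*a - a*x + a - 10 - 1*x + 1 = a*(-x - 9) - x - 9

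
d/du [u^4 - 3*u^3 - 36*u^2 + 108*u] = 4*u^3 - 9*u^2 - 72*u + 108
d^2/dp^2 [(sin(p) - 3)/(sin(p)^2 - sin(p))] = (-sin(p) + 10 + 3/sin(p) - 12/sin(p)^2 + 6/sin(p)^3)/(sin(p) - 1)^2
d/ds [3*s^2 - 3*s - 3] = 6*s - 3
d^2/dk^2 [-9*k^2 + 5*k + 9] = -18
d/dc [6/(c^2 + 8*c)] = 12*(-c - 4)/(c^2*(c + 8)^2)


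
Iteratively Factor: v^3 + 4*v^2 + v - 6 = (v + 3)*(v^2 + v - 2) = (v - 1)*(v + 3)*(v + 2)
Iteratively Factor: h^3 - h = (h + 1)*(h^2 - h) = (h - 1)*(h + 1)*(h)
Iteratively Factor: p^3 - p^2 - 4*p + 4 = (p + 2)*(p^2 - 3*p + 2) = (p - 1)*(p + 2)*(p - 2)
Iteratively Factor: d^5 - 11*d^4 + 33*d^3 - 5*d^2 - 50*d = (d)*(d^4 - 11*d^3 + 33*d^2 - 5*d - 50) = d*(d - 2)*(d^3 - 9*d^2 + 15*d + 25) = d*(d - 5)*(d - 2)*(d^2 - 4*d - 5) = d*(d - 5)*(d - 2)*(d + 1)*(d - 5)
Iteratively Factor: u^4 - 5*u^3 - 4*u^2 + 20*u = (u)*(u^3 - 5*u^2 - 4*u + 20) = u*(u - 2)*(u^2 - 3*u - 10) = u*(u - 2)*(u + 2)*(u - 5)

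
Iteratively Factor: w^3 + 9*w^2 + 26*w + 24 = (w + 4)*(w^2 + 5*w + 6) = (w + 2)*(w + 4)*(w + 3)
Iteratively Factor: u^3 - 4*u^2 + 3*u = (u)*(u^2 - 4*u + 3) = u*(u - 1)*(u - 3)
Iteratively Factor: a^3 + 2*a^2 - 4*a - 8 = (a + 2)*(a^2 - 4) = (a - 2)*(a + 2)*(a + 2)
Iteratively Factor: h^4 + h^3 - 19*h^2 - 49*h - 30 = (h + 1)*(h^3 - 19*h - 30) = (h + 1)*(h + 3)*(h^2 - 3*h - 10) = (h - 5)*(h + 1)*(h + 3)*(h + 2)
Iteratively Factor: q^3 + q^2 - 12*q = (q + 4)*(q^2 - 3*q) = (q - 3)*(q + 4)*(q)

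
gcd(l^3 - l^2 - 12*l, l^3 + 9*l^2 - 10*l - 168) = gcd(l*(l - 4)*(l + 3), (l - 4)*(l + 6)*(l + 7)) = l - 4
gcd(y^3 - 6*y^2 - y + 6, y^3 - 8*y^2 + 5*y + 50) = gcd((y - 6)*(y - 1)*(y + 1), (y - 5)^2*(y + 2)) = 1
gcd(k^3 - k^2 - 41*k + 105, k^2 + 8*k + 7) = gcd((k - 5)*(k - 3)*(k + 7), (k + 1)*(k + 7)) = k + 7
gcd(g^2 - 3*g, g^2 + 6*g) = g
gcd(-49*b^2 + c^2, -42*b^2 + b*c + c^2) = 7*b + c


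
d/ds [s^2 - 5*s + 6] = 2*s - 5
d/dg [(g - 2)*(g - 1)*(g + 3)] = 3*g^2 - 7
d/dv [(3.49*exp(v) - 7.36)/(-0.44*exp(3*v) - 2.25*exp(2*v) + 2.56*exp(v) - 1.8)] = (3.0712*exp(3*v) - 1.8627*exp(2*v) - 33.12*exp(v) + 12.5596)*exp(v)/(0.1936*exp(6*v) + 1.98*exp(5*v) + 2.8097*exp(4*v) - 9.936*exp(3*v) + 14.6536*exp(2*v) - 9.216*exp(v) + 3.24)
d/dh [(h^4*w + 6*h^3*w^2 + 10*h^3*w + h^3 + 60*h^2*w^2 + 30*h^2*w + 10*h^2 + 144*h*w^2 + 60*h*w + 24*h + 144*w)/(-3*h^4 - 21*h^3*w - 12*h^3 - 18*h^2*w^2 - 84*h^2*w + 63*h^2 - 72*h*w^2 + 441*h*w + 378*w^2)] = (-h^4*w^2 + 6*h^4*w + h^4 - 8*h^3*w^2 + 90*h^3*w + 20*h^3 + 47*h^2*w^2 + 312*h^2*w + 133*h^2 + 420*h*w^2 + 90*h*w + 192*h + 504*w^2 + 306*w - 504)/(3*(h^6 + 2*h^5*w + 8*h^5 + h^4*w^2 + 16*h^4*w - 26*h^4 + 8*h^3*w^2 - 52*h^3*w - 168*h^3 - 26*h^2*w^2 - 336*h^2*w + 441*h^2 - 168*h*w^2 + 882*h*w + 441*w^2))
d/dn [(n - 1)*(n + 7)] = 2*n + 6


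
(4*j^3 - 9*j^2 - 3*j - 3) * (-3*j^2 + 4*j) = -12*j^5 + 43*j^4 - 27*j^3 - 3*j^2 - 12*j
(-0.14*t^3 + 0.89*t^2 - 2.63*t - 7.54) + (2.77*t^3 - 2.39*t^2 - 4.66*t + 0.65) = 2.63*t^3 - 1.5*t^2 - 7.29*t - 6.89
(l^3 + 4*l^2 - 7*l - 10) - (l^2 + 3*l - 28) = l^3 + 3*l^2 - 10*l + 18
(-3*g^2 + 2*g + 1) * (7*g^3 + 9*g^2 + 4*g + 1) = -21*g^5 - 13*g^4 + 13*g^3 + 14*g^2 + 6*g + 1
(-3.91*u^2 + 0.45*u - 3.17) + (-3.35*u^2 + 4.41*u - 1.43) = -7.26*u^2 + 4.86*u - 4.6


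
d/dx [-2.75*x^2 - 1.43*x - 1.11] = -5.5*x - 1.43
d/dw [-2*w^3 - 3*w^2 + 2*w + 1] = -6*w^2 - 6*w + 2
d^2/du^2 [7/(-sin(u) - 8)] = 7*(sin(u)^2 - 8*sin(u) - 2)/(sin(u) + 8)^3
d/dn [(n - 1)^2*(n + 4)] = (n - 1)*(3*n + 7)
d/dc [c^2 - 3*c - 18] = 2*c - 3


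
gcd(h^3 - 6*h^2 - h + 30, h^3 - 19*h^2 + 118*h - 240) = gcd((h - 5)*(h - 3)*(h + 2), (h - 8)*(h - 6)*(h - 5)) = h - 5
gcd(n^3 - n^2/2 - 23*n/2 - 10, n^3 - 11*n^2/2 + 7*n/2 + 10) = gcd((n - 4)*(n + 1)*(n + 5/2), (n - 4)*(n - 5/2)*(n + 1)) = n^2 - 3*n - 4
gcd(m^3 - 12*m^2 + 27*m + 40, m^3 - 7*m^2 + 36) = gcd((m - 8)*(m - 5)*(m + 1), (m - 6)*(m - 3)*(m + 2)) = 1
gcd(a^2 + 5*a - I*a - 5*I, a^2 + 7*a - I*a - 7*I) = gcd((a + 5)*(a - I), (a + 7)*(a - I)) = a - I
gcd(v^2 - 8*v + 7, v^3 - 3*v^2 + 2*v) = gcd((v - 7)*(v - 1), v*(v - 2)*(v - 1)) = v - 1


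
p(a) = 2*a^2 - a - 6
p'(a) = 4*a - 1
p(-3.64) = 24.14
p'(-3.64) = -15.56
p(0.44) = -6.05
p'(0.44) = 0.76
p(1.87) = -0.88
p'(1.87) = 6.48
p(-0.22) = -5.68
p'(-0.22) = -1.88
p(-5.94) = 70.51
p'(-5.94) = -24.76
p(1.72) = -1.80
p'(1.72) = 5.88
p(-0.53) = -4.91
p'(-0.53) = -3.12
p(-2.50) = 9.00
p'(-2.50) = -11.00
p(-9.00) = 165.00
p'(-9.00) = -37.00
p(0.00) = -6.00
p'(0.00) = -1.00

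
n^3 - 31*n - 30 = (n - 6)*(n + 1)*(n + 5)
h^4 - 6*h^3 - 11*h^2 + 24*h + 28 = (h - 7)*(h - 2)*(h + 1)*(h + 2)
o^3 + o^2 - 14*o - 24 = (o - 4)*(o + 2)*(o + 3)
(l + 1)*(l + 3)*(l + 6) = l^3 + 10*l^2 + 27*l + 18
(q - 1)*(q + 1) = q^2 - 1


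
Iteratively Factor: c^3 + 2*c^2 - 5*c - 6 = (c + 3)*(c^2 - c - 2) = (c + 1)*(c + 3)*(c - 2)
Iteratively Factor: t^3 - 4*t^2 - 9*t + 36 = (t - 4)*(t^2 - 9) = (t - 4)*(t + 3)*(t - 3)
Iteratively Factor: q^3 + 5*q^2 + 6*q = (q + 3)*(q^2 + 2*q) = (q + 2)*(q + 3)*(q)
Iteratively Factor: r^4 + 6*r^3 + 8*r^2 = (r)*(r^3 + 6*r^2 + 8*r) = r*(r + 2)*(r^2 + 4*r) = r^2*(r + 2)*(r + 4)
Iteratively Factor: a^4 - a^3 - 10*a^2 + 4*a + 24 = (a + 2)*(a^3 - 3*a^2 - 4*a + 12) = (a - 2)*(a + 2)*(a^2 - a - 6) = (a - 2)*(a + 2)^2*(a - 3)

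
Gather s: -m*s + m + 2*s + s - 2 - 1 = m + s*(3 - m) - 3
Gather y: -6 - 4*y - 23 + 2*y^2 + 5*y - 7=2*y^2 + y - 36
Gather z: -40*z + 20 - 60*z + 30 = 50 - 100*z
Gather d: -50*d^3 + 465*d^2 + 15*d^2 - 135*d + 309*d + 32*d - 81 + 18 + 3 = -50*d^3 + 480*d^2 + 206*d - 60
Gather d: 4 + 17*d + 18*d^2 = 18*d^2 + 17*d + 4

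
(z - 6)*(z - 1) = z^2 - 7*z + 6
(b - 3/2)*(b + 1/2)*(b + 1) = b^3 - 7*b/4 - 3/4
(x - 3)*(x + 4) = x^2 + x - 12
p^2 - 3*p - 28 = (p - 7)*(p + 4)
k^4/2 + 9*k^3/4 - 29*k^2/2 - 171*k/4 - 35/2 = (k/2 + 1)*(k - 5)*(k + 1/2)*(k + 7)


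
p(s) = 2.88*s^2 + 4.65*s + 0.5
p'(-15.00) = -81.75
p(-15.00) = 578.75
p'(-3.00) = -12.63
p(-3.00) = 12.47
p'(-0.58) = 1.31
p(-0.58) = -1.23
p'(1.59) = 13.81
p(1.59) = 15.17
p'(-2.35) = -8.89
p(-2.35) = 5.48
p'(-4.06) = -18.74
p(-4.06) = 29.09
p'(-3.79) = -17.18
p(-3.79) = 24.25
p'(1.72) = 14.56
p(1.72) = 17.02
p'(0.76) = 9.03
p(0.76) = 5.70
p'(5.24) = 34.83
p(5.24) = 103.94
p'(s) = 5.76*s + 4.65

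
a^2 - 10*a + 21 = (a - 7)*(a - 3)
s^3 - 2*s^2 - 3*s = s*(s - 3)*(s + 1)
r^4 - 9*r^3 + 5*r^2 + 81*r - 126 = (r - 7)*(r - 3)*(r - 2)*(r + 3)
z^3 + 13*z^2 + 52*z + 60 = (z + 2)*(z + 5)*(z + 6)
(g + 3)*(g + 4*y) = g^2 + 4*g*y + 3*g + 12*y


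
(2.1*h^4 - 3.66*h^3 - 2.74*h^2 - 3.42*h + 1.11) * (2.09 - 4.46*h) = -9.366*h^5 + 20.7126*h^4 + 4.571*h^3 + 9.5266*h^2 - 12.0984*h + 2.3199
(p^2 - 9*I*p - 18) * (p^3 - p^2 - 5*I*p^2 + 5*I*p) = p^5 - p^4 - 14*I*p^4 - 63*p^3 + 14*I*p^3 + 63*p^2 + 90*I*p^2 - 90*I*p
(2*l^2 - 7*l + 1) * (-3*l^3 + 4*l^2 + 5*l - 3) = -6*l^5 + 29*l^4 - 21*l^3 - 37*l^2 + 26*l - 3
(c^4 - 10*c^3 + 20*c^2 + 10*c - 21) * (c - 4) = c^5 - 14*c^4 + 60*c^3 - 70*c^2 - 61*c + 84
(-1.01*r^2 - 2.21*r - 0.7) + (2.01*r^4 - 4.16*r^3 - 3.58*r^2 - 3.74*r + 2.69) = 2.01*r^4 - 4.16*r^3 - 4.59*r^2 - 5.95*r + 1.99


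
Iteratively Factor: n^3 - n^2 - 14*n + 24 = (n + 4)*(n^2 - 5*n + 6) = (n - 2)*(n + 4)*(n - 3)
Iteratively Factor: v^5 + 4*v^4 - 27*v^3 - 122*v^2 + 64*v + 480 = (v + 4)*(v^4 - 27*v^2 - 14*v + 120) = (v + 4)^2*(v^3 - 4*v^2 - 11*v + 30) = (v + 3)*(v + 4)^2*(v^2 - 7*v + 10) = (v - 5)*(v + 3)*(v + 4)^2*(v - 2)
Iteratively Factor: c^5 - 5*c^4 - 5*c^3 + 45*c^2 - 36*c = (c - 4)*(c^4 - c^3 - 9*c^2 + 9*c) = (c - 4)*(c + 3)*(c^3 - 4*c^2 + 3*c) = (c - 4)*(c - 1)*(c + 3)*(c^2 - 3*c) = c*(c - 4)*(c - 1)*(c + 3)*(c - 3)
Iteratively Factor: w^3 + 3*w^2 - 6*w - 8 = (w + 4)*(w^2 - w - 2) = (w - 2)*(w + 4)*(w + 1)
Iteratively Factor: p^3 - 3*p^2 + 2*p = (p - 1)*(p^2 - 2*p) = (p - 2)*(p - 1)*(p)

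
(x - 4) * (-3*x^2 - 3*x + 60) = -3*x^3 + 9*x^2 + 72*x - 240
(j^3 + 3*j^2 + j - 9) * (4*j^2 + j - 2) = 4*j^5 + 13*j^4 + 5*j^3 - 41*j^2 - 11*j + 18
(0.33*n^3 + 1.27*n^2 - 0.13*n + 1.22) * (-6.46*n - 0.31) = -2.1318*n^4 - 8.3065*n^3 + 0.4461*n^2 - 7.8409*n - 0.3782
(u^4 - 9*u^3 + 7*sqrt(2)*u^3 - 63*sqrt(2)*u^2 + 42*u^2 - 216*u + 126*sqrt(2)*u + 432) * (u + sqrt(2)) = u^5 - 9*u^4 + 8*sqrt(2)*u^4 - 72*sqrt(2)*u^3 + 56*u^3 - 342*u^2 + 168*sqrt(2)*u^2 - 216*sqrt(2)*u + 684*u + 432*sqrt(2)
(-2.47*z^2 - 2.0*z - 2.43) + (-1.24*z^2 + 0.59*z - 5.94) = -3.71*z^2 - 1.41*z - 8.37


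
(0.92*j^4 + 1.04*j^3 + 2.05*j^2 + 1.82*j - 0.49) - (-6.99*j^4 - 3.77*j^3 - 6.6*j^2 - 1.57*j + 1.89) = 7.91*j^4 + 4.81*j^3 + 8.65*j^2 + 3.39*j - 2.38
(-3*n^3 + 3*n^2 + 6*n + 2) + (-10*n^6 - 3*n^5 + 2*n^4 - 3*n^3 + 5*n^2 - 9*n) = -10*n^6 - 3*n^5 + 2*n^4 - 6*n^3 + 8*n^2 - 3*n + 2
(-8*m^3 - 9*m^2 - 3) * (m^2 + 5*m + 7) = -8*m^5 - 49*m^4 - 101*m^3 - 66*m^2 - 15*m - 21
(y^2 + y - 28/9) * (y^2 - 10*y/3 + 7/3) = y^4 - 7*y^3/3 - 37*y^2/9 + 343*y/27 - 196/27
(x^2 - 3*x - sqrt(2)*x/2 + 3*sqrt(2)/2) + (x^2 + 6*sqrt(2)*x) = 2*x^2 - 3*x + 11*sqrt(2)*x/2 + 3*sqrt(2)/2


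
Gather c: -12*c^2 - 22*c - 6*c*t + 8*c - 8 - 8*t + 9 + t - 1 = -12*c^2 + c*(-6*t - 14) - 7*t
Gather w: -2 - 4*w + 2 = -4*w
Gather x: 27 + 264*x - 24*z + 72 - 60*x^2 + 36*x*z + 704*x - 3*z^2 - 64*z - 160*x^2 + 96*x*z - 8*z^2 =-220*x^2 + x*(132*z + 968) - 11*z^2 - 88*z + 99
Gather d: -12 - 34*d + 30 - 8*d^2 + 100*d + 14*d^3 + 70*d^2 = 14*d^3 + 62*d^2 + 66*d + 18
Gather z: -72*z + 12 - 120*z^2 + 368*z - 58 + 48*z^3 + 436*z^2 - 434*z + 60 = 48*z^3 + 316*z^2 - 138*z + 14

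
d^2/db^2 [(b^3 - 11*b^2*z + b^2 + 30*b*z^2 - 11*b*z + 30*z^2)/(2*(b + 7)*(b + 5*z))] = 2*(55*b^3*z^2 + 48*b^3*z + 21*b^3 + 885*b^2*z^2 + 315*b^2*z - 1350*b*z^3 + 2730*b*z^2 - 2250*z^4 - 8925*z^3 + 2695*z^2)/(b^6 + 15*b^5*z + 21*b^5 + 75*b^4*z^2 + 315*b^4*z + 147*b^4 + 125*b^3*z^3 + 1575*b^3*z^2 + 2205*b^3*z + 343*b^3 + 2625*b^2*z^3 + 11025*b^2*z^2 + 5145*b^2*z + 18375*b*z^3 + 25725*b*z^2 + 42875*z^3)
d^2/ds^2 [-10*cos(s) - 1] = 10*cos(s)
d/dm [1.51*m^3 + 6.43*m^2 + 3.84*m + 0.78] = 4.53*m^2 + 12.86*m + 3.84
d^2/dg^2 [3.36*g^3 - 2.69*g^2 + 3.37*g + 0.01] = 20.16*g - 5.38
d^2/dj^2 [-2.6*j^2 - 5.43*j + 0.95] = -5.20000000000000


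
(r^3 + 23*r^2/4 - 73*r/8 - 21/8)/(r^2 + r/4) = r + 11/2 - 21/(2*r)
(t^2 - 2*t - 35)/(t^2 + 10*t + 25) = (t - 7)/(t + 5)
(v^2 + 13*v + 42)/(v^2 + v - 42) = (v + 6)/(v - 6)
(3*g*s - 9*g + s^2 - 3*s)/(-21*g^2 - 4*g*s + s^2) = (s - 3)/(-7*g + s)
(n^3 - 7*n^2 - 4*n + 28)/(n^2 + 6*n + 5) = (n^3 - 7*n^2 - 4*n + 28)/(n^2 + 6*n + 5)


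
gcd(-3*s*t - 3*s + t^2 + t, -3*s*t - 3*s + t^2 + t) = 3*s*t + 3*s - t^2 - t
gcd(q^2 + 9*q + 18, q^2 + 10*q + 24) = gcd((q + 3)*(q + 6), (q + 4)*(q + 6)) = q + 6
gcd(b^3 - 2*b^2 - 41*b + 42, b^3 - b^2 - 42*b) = b^2 - b - 42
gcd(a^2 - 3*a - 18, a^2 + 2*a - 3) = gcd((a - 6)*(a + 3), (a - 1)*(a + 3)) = a + 3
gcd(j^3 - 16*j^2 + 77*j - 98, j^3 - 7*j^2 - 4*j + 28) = j^2 - 9*j + 14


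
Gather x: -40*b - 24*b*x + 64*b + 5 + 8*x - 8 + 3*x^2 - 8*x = -24*b*x + 24*b + 3*x^2 - 3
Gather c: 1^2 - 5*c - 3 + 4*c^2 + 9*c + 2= 4*c^2 + 4*c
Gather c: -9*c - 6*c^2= -6*c^2 - 9*c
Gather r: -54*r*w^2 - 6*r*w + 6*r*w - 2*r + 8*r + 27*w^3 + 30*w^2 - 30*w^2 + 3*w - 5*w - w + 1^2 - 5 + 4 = r*(6 - 54*w^2) + 27*w^3 - 3*w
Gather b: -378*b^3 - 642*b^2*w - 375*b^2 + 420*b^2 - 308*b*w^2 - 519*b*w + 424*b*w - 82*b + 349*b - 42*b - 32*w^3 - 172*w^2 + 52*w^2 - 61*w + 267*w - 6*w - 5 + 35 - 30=-378*b^3 + b^2*(45 - 642*w) + b*(-308*w^2 - 95*w + 225) - 32*w^3 - 120*w^2 + 200*w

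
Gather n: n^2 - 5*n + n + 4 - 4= n^2 - 4*n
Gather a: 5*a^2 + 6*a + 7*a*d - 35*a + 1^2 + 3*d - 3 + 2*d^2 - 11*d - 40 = 5*a^2 + a*(7*d - 29) + 2*d^2 - 8*d - 42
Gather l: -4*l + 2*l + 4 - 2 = 2 - 2*l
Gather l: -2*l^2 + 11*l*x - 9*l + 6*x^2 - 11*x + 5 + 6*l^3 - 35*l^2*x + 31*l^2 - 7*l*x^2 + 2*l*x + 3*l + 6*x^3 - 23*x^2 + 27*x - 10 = 6*l^3 + l^2*(29 - 35*x) + l*(-7*x^2 + 13*x - 6) + 6*x^3 - 17*x^2 + 16*x - 5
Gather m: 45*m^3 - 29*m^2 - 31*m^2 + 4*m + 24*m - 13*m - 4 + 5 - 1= 45*m^3 - 60*m^2 + 15*m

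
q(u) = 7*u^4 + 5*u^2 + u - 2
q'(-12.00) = -48503.00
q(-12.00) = 145858.00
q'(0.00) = 1.00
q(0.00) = -2.00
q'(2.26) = 346.81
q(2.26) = 208.41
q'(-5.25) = -4103.19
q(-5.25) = 5448.40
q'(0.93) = 32.82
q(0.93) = 8.49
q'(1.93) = 221.59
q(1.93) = 115.68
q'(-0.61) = -11.46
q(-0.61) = 0.22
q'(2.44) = 432.15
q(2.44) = 278.33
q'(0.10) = 2.03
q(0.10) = -1.85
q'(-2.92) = -725.32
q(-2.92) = 546.61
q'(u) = 28*u^3 + 10*u + 1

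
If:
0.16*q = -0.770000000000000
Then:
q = -4.81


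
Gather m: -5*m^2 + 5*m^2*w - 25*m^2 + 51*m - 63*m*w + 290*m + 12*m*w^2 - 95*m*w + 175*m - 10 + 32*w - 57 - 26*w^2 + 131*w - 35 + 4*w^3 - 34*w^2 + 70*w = m^2*(5*w - 30) + m*(12*w^2 - 158*w + 516) + 4*w^3 - 60*w^2 + 233*w - 102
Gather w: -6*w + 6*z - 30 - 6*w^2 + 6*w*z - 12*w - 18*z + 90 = -6*w^2 + w*(6*z - 18) - 12*z + 60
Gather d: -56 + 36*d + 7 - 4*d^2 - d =-4*d^2 + 35*d - 49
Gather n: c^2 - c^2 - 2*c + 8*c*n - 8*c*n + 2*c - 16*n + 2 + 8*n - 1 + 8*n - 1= 0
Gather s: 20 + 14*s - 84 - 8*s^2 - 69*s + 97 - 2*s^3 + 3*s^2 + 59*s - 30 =-2*s^3 - 5*s^2 + 4*s + 3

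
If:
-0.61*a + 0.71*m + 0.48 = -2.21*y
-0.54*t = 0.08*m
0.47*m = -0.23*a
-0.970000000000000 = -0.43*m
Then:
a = -4.61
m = 2.26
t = -0.33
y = -2.21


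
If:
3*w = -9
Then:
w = -3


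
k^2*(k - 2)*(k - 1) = k^4 - 3*k^3 + 2*k^2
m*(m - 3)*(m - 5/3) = m^3 - 14*m^2/3 + 5*m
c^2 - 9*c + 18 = (c - 6)*(c - 3)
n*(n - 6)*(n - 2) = n^3 - 8*n^2 + 12*n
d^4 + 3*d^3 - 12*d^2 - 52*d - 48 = (d - 4)*(d + 2)^2*(d + 3)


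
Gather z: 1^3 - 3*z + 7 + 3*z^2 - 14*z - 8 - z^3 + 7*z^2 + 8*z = -z^3 + 10*z^2 - 9*z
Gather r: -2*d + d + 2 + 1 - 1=2 - d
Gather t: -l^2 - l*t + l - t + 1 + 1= -l^2 + l + t*(-l - 1) + 2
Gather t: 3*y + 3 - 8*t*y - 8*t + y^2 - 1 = t*(-8*y - 8) + y^2 + 3*y + 2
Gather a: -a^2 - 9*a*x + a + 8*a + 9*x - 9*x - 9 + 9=-a^2 + a*(9 - 9*x)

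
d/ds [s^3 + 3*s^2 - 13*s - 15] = 3*s^2 + 6*s - 13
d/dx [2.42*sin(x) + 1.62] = 2.42*cos(x)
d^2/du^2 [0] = 0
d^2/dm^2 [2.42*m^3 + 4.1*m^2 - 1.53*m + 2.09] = 14.52*m + 8.2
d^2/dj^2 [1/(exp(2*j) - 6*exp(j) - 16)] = 2*((3 - 2*exp(j))*(-exp(2*j) + 6*exp(j) + 16) - 4*(exp(j) - 3)^2*exp(j))*exp(j)/(-exp(2*j) + 6*exp(j) + 16)^3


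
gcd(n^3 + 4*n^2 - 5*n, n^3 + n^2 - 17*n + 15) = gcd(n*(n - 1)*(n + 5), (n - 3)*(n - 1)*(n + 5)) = n^2 + 4*n - 5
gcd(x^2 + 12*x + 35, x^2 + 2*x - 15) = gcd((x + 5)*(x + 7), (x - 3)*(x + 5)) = x + 5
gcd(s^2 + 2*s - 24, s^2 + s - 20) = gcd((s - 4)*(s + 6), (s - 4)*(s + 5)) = s - 4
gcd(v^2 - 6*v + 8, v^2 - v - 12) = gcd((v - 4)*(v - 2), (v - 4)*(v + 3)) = v - 4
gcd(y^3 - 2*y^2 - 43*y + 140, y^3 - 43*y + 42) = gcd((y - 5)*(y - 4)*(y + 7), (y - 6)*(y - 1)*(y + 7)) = y + 7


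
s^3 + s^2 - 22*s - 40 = (s - 5)*(s + 2)*(s + 4)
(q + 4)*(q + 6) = q^2 + 10*q + 24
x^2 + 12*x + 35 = (x + 5)*(x + 7)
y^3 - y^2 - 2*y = y*(y - 2)*(y + 1)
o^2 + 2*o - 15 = (o - 3)*(o + 5)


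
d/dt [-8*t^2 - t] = -16*t - 1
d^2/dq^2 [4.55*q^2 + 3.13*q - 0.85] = 9.10000000000000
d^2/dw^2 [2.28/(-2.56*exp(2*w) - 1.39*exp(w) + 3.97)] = (-2.28*(5.12*exp(w) + 1.39)*(10.24*exp(w) + 2.78)*exp(w) + (23.3472*exp(w) + 3.1692)*(2.56*exp(2*w) + 1.39*exp(w) - 3.97))*exp(w)/(2.56*exp(2*w) + 1.39*exp(w) - 3.97)^3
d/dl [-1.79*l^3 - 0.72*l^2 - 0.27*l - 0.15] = -5.37*l^2 - 1.44*l - 0.27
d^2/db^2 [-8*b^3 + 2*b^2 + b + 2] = 4 - 48*b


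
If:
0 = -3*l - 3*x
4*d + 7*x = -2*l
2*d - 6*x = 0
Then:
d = 0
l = 0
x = 0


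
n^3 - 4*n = n*(n - 2)*(n + 2)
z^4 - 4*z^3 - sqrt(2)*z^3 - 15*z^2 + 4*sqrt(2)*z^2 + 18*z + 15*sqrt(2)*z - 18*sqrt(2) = (z - 6)*(z - 1)*(z + 3)*(z - sqrt(2))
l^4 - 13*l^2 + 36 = (l - 3)*(l - 2)*(l + 2)*(l + 3)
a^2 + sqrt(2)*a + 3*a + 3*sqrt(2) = (a + 3)*(a + sqrt(2))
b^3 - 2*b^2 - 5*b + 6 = (b - 3)*(b - 1)*(b + 2)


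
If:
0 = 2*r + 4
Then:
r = -2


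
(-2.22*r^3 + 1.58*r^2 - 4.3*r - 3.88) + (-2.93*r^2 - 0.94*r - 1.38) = -2.22*r^3 - 1.35*r^2 - 5.24*r - 5.26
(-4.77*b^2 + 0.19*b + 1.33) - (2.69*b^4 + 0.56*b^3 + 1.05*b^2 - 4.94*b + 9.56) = -2.69*b^4 - 0.56*b^3 - 5.82*b^2 + 5.13*b - 8.23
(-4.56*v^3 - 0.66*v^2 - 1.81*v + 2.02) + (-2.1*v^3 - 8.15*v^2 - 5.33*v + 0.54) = -6.66*v^3 - 8.81*v^2 - 7.14*v + 2.56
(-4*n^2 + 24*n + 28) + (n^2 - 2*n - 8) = -3*n^2 + 22*n + 20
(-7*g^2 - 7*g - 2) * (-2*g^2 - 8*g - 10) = 14*g^4 + 70*g^3 + 130*g^2 + 86*g + 20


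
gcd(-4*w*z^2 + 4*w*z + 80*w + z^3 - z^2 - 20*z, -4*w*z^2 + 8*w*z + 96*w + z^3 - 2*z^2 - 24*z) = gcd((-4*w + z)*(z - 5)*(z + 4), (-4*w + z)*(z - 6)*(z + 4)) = -4*w*z - 16*w + z^2 + 4*z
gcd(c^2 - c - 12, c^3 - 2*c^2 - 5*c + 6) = 1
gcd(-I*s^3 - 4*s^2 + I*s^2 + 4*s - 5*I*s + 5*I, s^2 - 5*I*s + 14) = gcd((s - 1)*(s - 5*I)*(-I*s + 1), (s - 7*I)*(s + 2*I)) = 1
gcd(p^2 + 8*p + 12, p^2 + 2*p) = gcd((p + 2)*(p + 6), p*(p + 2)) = p + 2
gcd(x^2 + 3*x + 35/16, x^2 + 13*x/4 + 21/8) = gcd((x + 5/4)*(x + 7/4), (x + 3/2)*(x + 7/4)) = x + 7/4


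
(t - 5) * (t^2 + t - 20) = t^3 - 4*t^2 - 25*t + 100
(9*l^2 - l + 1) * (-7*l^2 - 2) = -63*l^4 + 7*l^3 - 25*l^2 + 2*l - 2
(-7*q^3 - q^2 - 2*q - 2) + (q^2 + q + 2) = -7*q^3 - q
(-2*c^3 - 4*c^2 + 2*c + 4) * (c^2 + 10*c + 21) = -2*c^5 - 24*c^4 - 80*c^3 - 60*c^2 + 82*c + 84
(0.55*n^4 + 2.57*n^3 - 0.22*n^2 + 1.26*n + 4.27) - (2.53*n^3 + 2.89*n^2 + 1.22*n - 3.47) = 0.55*n^4 + 0.04*n^3 - 3.11*n^2 + 0.04*n + 7.74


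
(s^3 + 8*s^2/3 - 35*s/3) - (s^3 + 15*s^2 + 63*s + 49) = -37*s^2/3 - 224*s/3 - 49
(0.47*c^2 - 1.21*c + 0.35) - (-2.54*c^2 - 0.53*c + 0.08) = 3.01*c^2 - 0.68*c + 0.27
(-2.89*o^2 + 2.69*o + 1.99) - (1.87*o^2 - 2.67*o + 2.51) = -4.76*o^2 + 5.36*o - 0.52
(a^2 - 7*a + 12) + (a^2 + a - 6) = 2*a^2 - 6*a + 6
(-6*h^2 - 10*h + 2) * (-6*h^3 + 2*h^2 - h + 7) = 36*h^5 + 48*h^4 - 26*h^3 - 28*h^2 - 72*h + 14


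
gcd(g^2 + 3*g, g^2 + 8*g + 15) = g + 3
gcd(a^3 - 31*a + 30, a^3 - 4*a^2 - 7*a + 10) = a^2 - 6*a + 5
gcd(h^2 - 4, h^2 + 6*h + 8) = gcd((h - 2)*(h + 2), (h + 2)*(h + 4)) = h + 2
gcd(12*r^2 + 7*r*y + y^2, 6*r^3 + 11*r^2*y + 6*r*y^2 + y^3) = 3*r + y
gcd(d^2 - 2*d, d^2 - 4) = d - 2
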